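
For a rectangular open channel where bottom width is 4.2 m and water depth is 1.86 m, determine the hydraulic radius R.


For a rectangular section:
Flow area A = b * y = 4.2 * 1.86 = 7.81 m^2.
Wetted perimeter P = b + 2y = 4.2 + 2*1.86 = 7.92 m.
Hydraulic radius R = A/P = 7.81 / 7.92 = 0.9864 m.

0.9864


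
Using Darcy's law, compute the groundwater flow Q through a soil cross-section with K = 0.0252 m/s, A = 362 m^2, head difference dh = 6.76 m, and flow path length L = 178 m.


Darcy's law: Q = K * A * i, where i = dh/L.
Hydraulic gradient i = 6.76 / 178 = 0.037978.
Q = 0.0252 * 362 * 0.037978
  = 0.3464 m^3/s.

0.3464


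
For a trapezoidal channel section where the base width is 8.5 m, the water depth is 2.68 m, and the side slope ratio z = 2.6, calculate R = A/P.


For a trapezoidal section with side slope z:
A = (b + z*y)*y = (8.5 + 2.6*2.68)*2.68 = 41.454 m^2.
P = b + 2*y*sqrt(1 + z^2) = 8.5 + 2*2.68*sqrt(1 + 2.6^2) = 23.431 m.
R = A/P = 41.454 / 23.431 = 1.7692 m.

1.7692


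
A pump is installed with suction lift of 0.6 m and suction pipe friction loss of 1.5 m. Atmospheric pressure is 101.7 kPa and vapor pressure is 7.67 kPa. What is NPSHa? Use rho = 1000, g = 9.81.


NPSHa = p_atm/(rho*g) - z_s - hf_s - p_vap/(rho*g).
p_atm/(rho*g) = 101.7*1000 / (1000*9.81) = 10.367 m.
p_vap/(rho*g) = 7.67*1000 / (1000*9.81) = 0.782 m.
NPSHa = 10.367 - 0.6 - 1.5 - 0.782
      = 7.49 m.

7.49


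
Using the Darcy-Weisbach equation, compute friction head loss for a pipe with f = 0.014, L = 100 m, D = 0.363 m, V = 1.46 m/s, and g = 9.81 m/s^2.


Darcy-Weisbach equation: h_f = f * (L/D) * V^2/(2g).
f * L/D = 0.014 * 100/0.363 = 3.8567.
V^2/(2g) = 1.46^2 / (2*9.81) = 2.1316 / 19.62 = 0.1086 m.
h_f = 3.8567 * 0.1086 = 0.419 m.

0.419


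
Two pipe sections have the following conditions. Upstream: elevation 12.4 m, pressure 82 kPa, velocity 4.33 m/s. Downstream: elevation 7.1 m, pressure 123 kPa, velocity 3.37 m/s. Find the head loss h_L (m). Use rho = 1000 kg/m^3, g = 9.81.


Total head at each section: H = z + p/(rho*g) + V^2/(2g).
H1 = 12.4 + 82*1000/(1000*9.81) + 4.33^2/(2*9.81)
   = 12.4 + 8.359 + 0.9556
   = 21.714 m.
H2 = 7.1 + 123*1000/(1000*9.81) + 3.37^2/(2*9.81)
   = 7.1 + 12.538 + 0.5788
   = 20.217 m.
h_L = H1 - H2 = 21.714 - 20.217 = 1.497 m.

1.497


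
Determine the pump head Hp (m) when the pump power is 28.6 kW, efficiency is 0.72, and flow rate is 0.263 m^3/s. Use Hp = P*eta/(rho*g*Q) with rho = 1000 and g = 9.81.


Pump head formula: Hp = P * eta / (rho * g * Q).
Numerator: P * eta = 28.6 * 1000 * 0.72 = 20592.0 W.
Denominator: rho * g * Q = 1000 * 9.81 * 0.263 = 2580.03.
Hp = 20592.0 / 2580.03 = 7.98 m.

7.98


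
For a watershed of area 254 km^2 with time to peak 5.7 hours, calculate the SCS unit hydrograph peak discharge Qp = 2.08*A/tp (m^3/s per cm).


SCS formula: Qp = 2.08 * A / tp.
Qp = 2.08 * 254 / 5.7
   = 528.32 / 5.7
   = 92.69 m^3/s per cm.

92.69


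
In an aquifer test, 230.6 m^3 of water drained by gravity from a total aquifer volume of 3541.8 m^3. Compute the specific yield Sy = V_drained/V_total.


Specific yield Sy = Volume drained / Total volume.
Sy = 230.6 / 3541.8
   = 0.0651.

0.0651


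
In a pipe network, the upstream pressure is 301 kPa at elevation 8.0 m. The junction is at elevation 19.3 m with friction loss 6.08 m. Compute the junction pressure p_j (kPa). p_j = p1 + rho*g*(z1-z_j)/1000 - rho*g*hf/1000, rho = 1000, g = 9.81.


Junction pressure: p_j = p1 + rho*g*(z1 - z_j)/1000 - rho*g*hf/1000.
Elevation term = 1000*9.81*(8.0 - 19.3)/1000 = -110.853 kPa.
Friction term = 1000*9.81*6.08/1000 = 59.645 kPa.
p_j = 301 + -110.853 - 59.645 = 130.5 kPa.

130.5


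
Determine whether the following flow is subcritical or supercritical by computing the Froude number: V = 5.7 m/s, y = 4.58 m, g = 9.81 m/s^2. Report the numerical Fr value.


The Froude number is defined as Fr = V / sqrt(g*y).
g*y = 9.81 * 4.58 = 44.9298.
sqrt(g*y) = sqrt(44.9298) = 6.703.
Fr = 5.7 / 6.703 = 0.8504.
Since Fr < 1, the flow is subcritical.

0.8504


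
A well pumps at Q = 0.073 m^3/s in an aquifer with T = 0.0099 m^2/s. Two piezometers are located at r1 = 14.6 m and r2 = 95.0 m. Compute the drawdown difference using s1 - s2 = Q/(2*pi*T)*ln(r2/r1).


Thiem equation: s1 - s2 = Q/(2*pi*T) * ln(r2/r1).
ln(r2/r1) = ln(95.0/14.6) = 1.8729.
Q/(2*pi*T) = 0.073 / (2*pi*0.0099) = 0.073 / 0.0622 = 1.1736.
s1 - s2 = 1.1736 * 1.8729 = 2.1979 m.

2.1979


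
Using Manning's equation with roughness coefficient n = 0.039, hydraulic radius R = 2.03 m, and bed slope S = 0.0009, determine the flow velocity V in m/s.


Manning's equation gives V = (1/n) * R^(2/3) * S^(1/2).
First, compute R^(2/3) = 2.03^(2/3) = 1.6032.
Next, S^(1/2) = 0.0009^(1/2) = 0.03.
Then 1/n = 1/0.039 = 25.64.
V = 25.64 * 1.6032 * 0.03 = 1.2333 m/s.

1.2333


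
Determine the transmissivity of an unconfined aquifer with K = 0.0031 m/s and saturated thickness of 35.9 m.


Transmissivity is defined as T = K * h.
T = 0.0031 * 35.9
  = 0.1113 m^2/s.

0.1113


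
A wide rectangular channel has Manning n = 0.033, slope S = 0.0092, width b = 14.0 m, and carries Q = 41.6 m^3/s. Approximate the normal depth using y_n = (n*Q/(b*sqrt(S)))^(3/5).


We use the wide-channel approximation y_n = (n*Q/(b*sqrt(S)))^(3/5).
sqrt(S) = sqrt(0.0092) = 0.095917.
Numerator: n*Q = 0.033 * 41.6 = 1.3728.
Denominator: b*sqrt(S) = 14.0 * 0.095917 = 1.342838.
arg = 1.0223.
y_n = 1.0223^(3/5) = 1.0133 m.

1.0133


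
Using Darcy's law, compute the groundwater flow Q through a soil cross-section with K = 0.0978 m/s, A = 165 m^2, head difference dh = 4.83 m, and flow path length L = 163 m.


Darcy's law: Q = K * A * i, where i = dh/L.
Hydraulic gradient i = 4.83 / 163 = 0.029632.
Q = 0.0978 * 165 * 0.029632
  = 0.4782 m^3/s.

0.4782


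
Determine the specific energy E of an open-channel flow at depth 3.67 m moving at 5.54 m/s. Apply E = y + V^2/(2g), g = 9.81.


Specific energy E = y + V^2/(2g).
Velocity head = V^2/(2g) = 5.54^2 / (2*9.81) = 30.6916 / 19.62 = 1.5643 m.
E = 3.67 + 1.5643 = 5.2343 m.

5.2343


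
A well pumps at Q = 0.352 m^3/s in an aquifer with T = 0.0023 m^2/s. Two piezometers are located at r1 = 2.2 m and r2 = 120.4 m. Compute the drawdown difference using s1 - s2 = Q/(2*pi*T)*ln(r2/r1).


Thiem equation: s1 - s2 = Q/(2*pi*T) * ln(r2/r1).
ln(r2/r1) = ln(120.4/2.2) = 4.0024.
Q/(2*pi*T) = 0.352 / (2*pi*0.0023) = 0.352 / 0.0145 = 24.3576.
s1 - s2 = 24.3576 * 4.0024 = 97.488 m.

97.488


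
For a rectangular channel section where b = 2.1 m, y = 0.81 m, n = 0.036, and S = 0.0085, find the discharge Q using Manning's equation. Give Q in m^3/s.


For a rectangular channel, the cross-sectional area A = b * y = 2.1 * 0.81 = 1.7 m^2.
The wetted perimeter P = b + 2y = 2.1 + 2*0.81 = 3.72 m.
Hydraulic radius R = A/P = 1.7/3.72 = 0.4573 m.
Velocity V = (1/n)*R^(2/3)*S^(1/2) = (1/0.036)*0.4573^(2/3)*0.0085^(1/2) = 1.52 m/s.
Discharge Q = A * V = 1.7 * 1.52 = 2.586 m^3/s.

2.586


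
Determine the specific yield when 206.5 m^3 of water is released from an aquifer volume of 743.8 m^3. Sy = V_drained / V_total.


Specific yield Sy = Volume drained / Total volume.
Sy = 206.5 / 743.8
   = 0.2776.

0.2776


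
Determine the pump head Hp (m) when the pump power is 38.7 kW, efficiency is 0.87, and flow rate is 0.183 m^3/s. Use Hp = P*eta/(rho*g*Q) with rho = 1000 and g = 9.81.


Pump head formula: Hp = P * eta / (rho * g * Q).
Numerator: P * eta = 38.7 * 1000 * 0.87 = 33669.0 W.
Denominator: rho * g * Q = 1000 * 9.81 * 0.183 = 1795.23.
Hp = 33669.0 / 1795.23 = 18.75 m.

18.75


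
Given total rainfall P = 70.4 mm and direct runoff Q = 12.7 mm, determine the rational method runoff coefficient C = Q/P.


The runoff coefficient C = runoff depth / rainfall depth.
C = 12.7 / 70.4
  = 0.1804.

0.1804


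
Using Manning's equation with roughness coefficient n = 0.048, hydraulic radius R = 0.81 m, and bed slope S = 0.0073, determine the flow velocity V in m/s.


Manning's equation gives V = (1/n) * R^(2/3) * S^(1/2).
First, compute R^(2/3) = 0.81^(2/3) = 0.8689.
Next, S^(1/2) = 0.0073^(1/2) = 0.08544.
Then 1/n = 1/0.048 = 20.83.
V = 20.83 * 0.8689 * 0.08544 = 1.5467 m/s.

1.5467


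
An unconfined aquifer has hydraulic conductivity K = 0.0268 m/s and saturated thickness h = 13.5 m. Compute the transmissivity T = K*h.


Transmissivity is defined as T = K * h.
T = 0.0268 * 13.5
  = 0.3618 m^2/s.

0.3618


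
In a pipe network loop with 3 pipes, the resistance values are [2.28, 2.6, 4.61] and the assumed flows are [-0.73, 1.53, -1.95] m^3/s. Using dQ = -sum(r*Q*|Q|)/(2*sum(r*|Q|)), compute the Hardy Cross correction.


Numerator terms (r*Q*|Q|): 2.28*-0.73*|-0.73| = -1.215; 2.6*1.53*|1.53| = 6.0863; 4.61*-1.95*|-1.95| = -17.5295.
Sum of numerator = -12.6582.
Denominator terms (r*|Q|): 2.28*|-0.73| = 1.6644; 2.6*|1.53| = 3.978; 4.61*|-1.95| = 8.9895.
2 * sum of denominator = 2 * 14.6319 = 29.2638.
dQ = --12.6582 / 29.2638 = 0.4326 m^3/s.

0.4326


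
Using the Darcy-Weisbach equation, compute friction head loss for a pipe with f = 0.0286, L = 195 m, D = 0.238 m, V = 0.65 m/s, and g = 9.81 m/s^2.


Darcy-Weisbach equation: h_f = f * (L/D) * V^2/(2g).
f * L/D = 0.0286 * 195/0.238 = 23.4328.
V^2/(2g) = 0.65^2 / (2*9.81) = 0.4225 / 19.62 = 0.0215 m.
h_f = 23.4328 * 0.0215 = 0.505 m.

0.505


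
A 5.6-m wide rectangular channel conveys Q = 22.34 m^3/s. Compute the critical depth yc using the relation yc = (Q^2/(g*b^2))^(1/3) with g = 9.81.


Using yc = (Q^2 / (g * b^2))^(1/3):
Q^2 = 22.34^2 = 499.08.
g * b^2 = 9.81 * 5.6^2 = 9.81 * 31.36 = 307.64.
Q^2 / (g*b^2) = 499.08 / 307.64 = 1.6223.
yc = 1.6223^(1/3) = 1.175 m.

1.175


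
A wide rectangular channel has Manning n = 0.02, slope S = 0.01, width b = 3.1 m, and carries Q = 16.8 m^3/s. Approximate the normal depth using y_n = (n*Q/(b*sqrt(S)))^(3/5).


We use the wide-channel approximation y_n = (n*Q/(b*sqrt(S)))^(3/5).
sqrt(S) = sqrt(0.01) = 0.1.
Numerator: n*Q = 0.02 * 16.8 = 0.336.
Denominator: b*sqrt(S) = 3.1 * 0.1 = 0.31.
arg = 1.0839.
y_n = 1.0839^(3/5) = 1.0495 m.

1.0495


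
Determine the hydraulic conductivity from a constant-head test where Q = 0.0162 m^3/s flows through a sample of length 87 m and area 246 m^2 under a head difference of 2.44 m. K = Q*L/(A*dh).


From K = Q*L / (A*dh):
Numerator: Q*L = 0.0162 * 87 = 1.4094.
Denominator: A*dh = 246 * 2.44 = 600.24.
K = 1.4094 / 600.24 = 0.002348 m/s.

0.002348


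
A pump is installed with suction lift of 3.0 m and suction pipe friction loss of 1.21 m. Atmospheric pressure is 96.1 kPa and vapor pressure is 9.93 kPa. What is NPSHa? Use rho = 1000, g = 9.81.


NPSHa = p_atm/(rho*g) - z_s - hf_s - p_vap/(rho*g).
p_atm/(rho*g) = 96.1*1000 / (1000*9.81) = 9.796 m.
p_vap/(rho*g) = 9.93*1000 / (1000*9.81) = 1.012 m.
NPSHa = 9.796 - 3.0 - 1.21 - 1.012
      = 4.57 m.

4.57


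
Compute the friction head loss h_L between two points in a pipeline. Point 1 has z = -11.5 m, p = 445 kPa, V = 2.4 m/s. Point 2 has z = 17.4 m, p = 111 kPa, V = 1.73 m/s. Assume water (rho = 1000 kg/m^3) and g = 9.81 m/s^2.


Total head at each section: H = z + p/(rho*g) + V^2/(2g).
H1 = -11.5 + 445*1000/(1000*9.81) + 2.4^2/(2*9.81)
   = -11.5 + 45.362 + 0.2936
   = 34.155 m.
H2 = 17.4 + 111*1000/(1000*9.81) + 1.73^2/(2*9.81)
   = 17.4 + 11.315 + 0.1525
   = 28.868 m.
h_L = H1 - H2 = 34.155 - 28.868 = 5.288 m.

5.288


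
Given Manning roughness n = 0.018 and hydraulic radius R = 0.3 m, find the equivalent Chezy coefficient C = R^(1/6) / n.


The Chezy coefficient relates to Manning's n through C = R^(1/6) / n.
R^(1/6) = 0.3^(1/6) = 0.818189.
C = 0.818189 / 0.018 = 45.45 m^(1/2)/s.

45.45


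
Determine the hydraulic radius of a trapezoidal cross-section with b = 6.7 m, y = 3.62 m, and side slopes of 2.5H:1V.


For a trapezoidal section with side slope z:
A = (b + z*y)*y = (6.7 + 2.5*3.62)*3.62 = 57.015 m^2.
P = b + 2*y*sqrt(1 + z^2) = 6.7 + 2*3.62*sqrt(1 + 2.5^2) = 26.194 m.
R = A/P = 57.015 / 26.194 = 2.1766 m.

2.1766


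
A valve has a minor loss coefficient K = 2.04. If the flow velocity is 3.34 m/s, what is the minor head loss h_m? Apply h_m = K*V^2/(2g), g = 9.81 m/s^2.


Minor loss formula: h_m = K * V^2/(2g).
V^2 = 3.34^2 = 11.1556.
V^2/(2g) = 11.1556 / 19.62 = 0.5686 m.
h_m = 2.04 * 0.5686 = 1.1599 m.

1.1599


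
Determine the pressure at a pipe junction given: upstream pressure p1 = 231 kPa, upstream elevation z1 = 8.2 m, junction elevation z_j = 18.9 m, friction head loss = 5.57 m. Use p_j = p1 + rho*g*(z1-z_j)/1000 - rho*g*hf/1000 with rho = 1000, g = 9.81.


Junction pressure: p_j = p1 + rho*g*(z1 - z_j)/1000 - rho*g*hf/1000.
Elevation term = 1000*9.81*(8.2 - 18.9)/1000 = -104.967 kPa.
Friction term = 1000*9.81*5.57/1000 = 54.642 kPa.
p_j = 231 + -104.967 - 54.642 = 71.39 kPa.

71.39


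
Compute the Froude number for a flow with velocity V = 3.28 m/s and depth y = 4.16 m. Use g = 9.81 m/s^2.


The Froude number is defined as Fr = V / sqrt(g*y).
g*y = 9.81 * 4.16 = 40.8096.
sqrt(g*y) = sqrt(40.8096) = 6.3882.
Fr = 3.28 / 6.3882 = 0.5134.

0.5134


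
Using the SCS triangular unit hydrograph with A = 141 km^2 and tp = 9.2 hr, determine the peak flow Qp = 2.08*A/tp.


SCS formula: Qp = 2.08 * A / tp.
Qp = 2.08 * 141 / 9.2
   = 293.28 / 9.2
   = 31.88 m^3/s per cm.

31.88


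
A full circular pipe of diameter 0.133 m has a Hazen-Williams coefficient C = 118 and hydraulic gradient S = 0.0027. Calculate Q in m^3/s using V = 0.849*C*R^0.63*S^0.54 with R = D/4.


For a full circular pipe, R = D/4 = 0.133/4 = 0.0333 m.
V = 0.849 * 118 * 0.0333^0.63 * 0.0027^0.54
  = 0.849 * 118 * 0.117146 * 0.041014
  = 0.4813 m/s.
Pipe area A = pi*D^2/4 = pi*0.133^2/4 = 0.0139 m^2.
Q = A * V = 0.0139 * 0.4813 = 0.0067 m^3/s.

0.0067


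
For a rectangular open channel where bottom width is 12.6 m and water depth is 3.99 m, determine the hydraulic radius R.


For a rectangular section:
Flow area A = b * y = 12.6 * 3.99 = 50.27 m^2.
Wetted perimeter P = b + 2y = 12.6 + 2*3.99 = 20.58 m.
Hydraulic radius R = A/P = 50.27 / 20.58 = 2.4429 m.

2.4429


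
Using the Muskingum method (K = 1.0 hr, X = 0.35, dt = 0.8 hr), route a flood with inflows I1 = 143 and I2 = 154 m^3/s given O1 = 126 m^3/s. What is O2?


Muskingum coefficients:
denom = 2*K*(1-X) + dt = 2*1.0*(1-0.35) + 0.8 = 2.1.
C0 = (dt - 2*K*X)/denom = (0.8 - 2*1.0*0.35)/2.1 = 0.0476.
C1 = (dt + 2*K*X)/denom = (0.8 + 2*1.0*0.35)/2.1 = 0.7143.
C2 = (2*K*(1-X) - dt)/denom = 0.2381.
O2 = C0*I2 + C1*I1 + C2*O1
   = 0.0476*154 + 0.7143*143 + 0.2381*126
   = 139.48 m^3/s.

139.48


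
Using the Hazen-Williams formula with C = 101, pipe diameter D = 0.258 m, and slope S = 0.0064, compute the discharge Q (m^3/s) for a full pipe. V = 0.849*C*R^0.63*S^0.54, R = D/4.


For a full circular pipe, R = D/4 = 0.258/4 = 0.0645 m.
V = 0.849 * 101 * 0.0645^0.63 * 0.0064^0.54
  = 0.849 * 101 * 0.177837 * 0.065364
  = 0.9968 m/s.
Pipe area A = pi*D^2/4 = pi*0.258^2/4 = 0.0523 m^2.
Q = A * V = 0.0523 * 0.9968 = 0.0521 m^3/s.

0.0521


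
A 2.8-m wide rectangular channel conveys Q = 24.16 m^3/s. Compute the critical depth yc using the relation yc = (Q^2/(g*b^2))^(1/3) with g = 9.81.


Using yc = (Q^2 / (g * b^2))^(1/3):
Q^2 = 24.16^2 = 583.71.
g * b^2 = 9.81 * 2.8^2 = 9.81 * 7.84 = 76.91.
Q^2 / (g*b^2) = 583.71 / 76.91 = 7.5895.
yc = 7.5895^(1/3) = 1.9652 m.

1.9652


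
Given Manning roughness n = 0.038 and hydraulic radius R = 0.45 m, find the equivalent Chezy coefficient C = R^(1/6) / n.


The Chezy coefficient relates to Manning's n through C = R^(1/6) / n.
R^(1/6) = 0.45^(1/6) = 0.875391.
C = 0.875391 / 0.038 = 23.04 m^(1/2)/s.

23.04


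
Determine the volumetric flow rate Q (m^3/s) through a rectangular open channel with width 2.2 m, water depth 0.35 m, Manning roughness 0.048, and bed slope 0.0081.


For a rectangular channel, the cross-sectional area A = b * y = 2.2 * 0.35 = 0.77 m^2.
The wetted perimeter P = b + 2y = 2.2 + 2*0.35 = 2.9 m.
Hydraulic radius R = A/P = 0.77/2.9 = 0.2655 m.
Velocity V = (1/n)*R^(2/3)*S^(1/2) = (1/0.048)*0.2655^(2/3)*0.0081^(1/2) = 0.7746 m/s.
Discharge Q = A * V = 0.77 * 0.7746 = 0.596 m^3/s.

0.596


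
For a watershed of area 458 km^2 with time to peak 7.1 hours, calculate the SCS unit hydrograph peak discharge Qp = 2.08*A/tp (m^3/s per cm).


SCS formula: Qp = 2.08 * A / tp.
Qp = 2.08 * 458 / 7.1
   = 952.64 / 7.1
   = 134.17 m^3/s per cm.

134.17


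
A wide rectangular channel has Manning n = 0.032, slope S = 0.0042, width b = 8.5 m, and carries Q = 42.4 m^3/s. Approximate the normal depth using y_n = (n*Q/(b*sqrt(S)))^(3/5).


We use the wide-channel approximation y_n = (n*Q/(b*sqrt(S)))^(3/5).
sqrt(S) = sqrt(0.0042) = 0.064807.
Numerator: n*Q = 0.032 * 42.4 = 1.3568.
Denominator: b*sqrt(S) = 8.5 * 0.064807 = 0.55086.
arg = 2.463.
y_n = 2.463^(3/5) = 1.7174 m.

1.7174


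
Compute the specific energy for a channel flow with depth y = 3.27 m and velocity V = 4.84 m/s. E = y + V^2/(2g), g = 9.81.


Specific energy E = y + V^2/(2g).
Velocity head = V^2/(2g) = 4.84^2 / (2*9.81) = 23.4256 / 19.62 = 1.194 m.
E = 3.27 + 1.194 = 4.464 m.

4.464


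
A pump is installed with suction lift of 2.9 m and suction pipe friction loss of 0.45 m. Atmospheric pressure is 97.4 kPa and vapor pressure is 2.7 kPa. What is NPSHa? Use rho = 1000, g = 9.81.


NPSHa = p_atm/(rho*g) - z_s - hf_s - p_vap/(rho*g).
p_atm/(rho*g) = 97.4*1000 / (1000*9.81) = 9.929 m.
p_vap/(rho*g) = 2.7*1000 / (1000*9.81) = 0.275 m.
NPSHa = 9.929 - 2.9 - 0.45 - 0.275
      = 6.3 m.

6.3


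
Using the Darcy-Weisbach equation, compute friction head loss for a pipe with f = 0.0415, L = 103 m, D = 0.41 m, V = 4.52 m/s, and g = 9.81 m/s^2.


Darcy-Weisbach equation: h_f = f * (L/D) * V^2/(2g).
f * L/D = 0.0415 * 103/0.41 = 10.4256.
V^2/(2g) = 4.52^2 / (2*9.81) = 20.4304 / 19.62 = 1.0413 m.
h_f = 10.4256 * 1.0413 = 10.856 m.

10.856


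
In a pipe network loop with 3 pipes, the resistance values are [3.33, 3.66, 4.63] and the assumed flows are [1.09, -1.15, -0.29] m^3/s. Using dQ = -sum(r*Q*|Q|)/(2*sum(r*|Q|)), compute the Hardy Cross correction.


Numerator terms (r*Q*|Q|): 3.33*1.09*|1.09| = 3.9564; 3.66*-1.15*|-1.15| = -4.8403; 4.63*-0.29*|-0.29| = -0.3894.
Sum of numerator = -1.2734.
Denominator terms (r*|Q|): 3.33*|1.09| = 3.6297; 3.66*|-1.15| = 4.209; 4.63*|-0.29| = 1.3427.
2 * sum of denominator = 2 * 9.1814 = 18.3628.
dQ = --1.2734 / 18.3628 = 0.0693 m^3/s.

0.0693


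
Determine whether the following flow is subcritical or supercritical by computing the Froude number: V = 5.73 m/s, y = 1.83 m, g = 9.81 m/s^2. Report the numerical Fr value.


The Froude number is defined as Fr = V / sqrt(g*y).
g*y = 9.81 * 1.83 = 17.9523.
sqrt(g*y) = sqrt(17.9523) = 4.237.
Fr = 5.73 / 4.237 = 1.3524.
Since Fr > 1, the flow is supercritical.

1.3524


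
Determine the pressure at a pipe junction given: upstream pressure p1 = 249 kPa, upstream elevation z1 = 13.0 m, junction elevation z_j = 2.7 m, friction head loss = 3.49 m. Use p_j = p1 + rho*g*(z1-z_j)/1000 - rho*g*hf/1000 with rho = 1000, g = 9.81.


Junction pressure: p_j = p1 + rho*g*(z1 - z_j)/1000 - rho*g*hf/1000.
Elevation term = 1000*9.81*(13.0 - 2.7)/1000 = 101.043 kPa.
Friction term = 1000*9.81*3.49/1000 = 34.237 kPa.
p_j = 249 + 101.043 - 34.237 = 315.81 kPa.

315.81


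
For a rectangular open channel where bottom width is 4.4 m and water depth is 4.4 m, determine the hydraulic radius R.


For a rectangular section:
Flow area A = b * y = 4.4 * 4.4 = 19.36 m^2.
Wetted perimeter P = b + 2y = 4.4 + 2*4.4 = 13.2 m.
Hydraulic radius R = A/P = 19.36 / 13.2 = 1.4667 m.

1.4667


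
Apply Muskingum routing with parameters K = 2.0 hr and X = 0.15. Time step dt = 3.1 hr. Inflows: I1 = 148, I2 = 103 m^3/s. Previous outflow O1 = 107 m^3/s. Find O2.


Muskingum coefficients:
denom = 2*K*(1-X) + dt = 2*2.0*(1-0.15) + 3.1 = 6.5.
C0 = (dt - 2*K*X)/denom = (3.1 - 2*2.0*0.15)/6.5 = 0.3846.
C1 = (dt + 2*K*X)/denom = (3.1 + 2*2.0*0.15)/6.5 = 0.5692.
C2 = (2*K*(1-X) - dt)/denom = 0.0462.
O2 = C0*I2 + C1*I1 + C2*O1
   = 0.3846*103 + 0.5692*148 + 0.0462*107
   = 128.8 m^3/s.

128.8


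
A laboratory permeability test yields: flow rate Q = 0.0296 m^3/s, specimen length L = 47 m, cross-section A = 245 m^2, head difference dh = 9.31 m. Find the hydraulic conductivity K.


From K = Q*L / (A*dh):
Numerator: Q*L = 0.0296 * 47 = 1.3912.
Denominator: A*dh = 245 * 9.31 = 2280.95.
K = 1.3912 / 2280.95 = 0.00061 m/s.

0.00061


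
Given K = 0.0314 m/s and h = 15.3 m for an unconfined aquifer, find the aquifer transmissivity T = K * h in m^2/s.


Transmissivity is defined as T = K * h.
T = 0.0314 * 15.3
  = 0.4804 m^2/s.

0.4804


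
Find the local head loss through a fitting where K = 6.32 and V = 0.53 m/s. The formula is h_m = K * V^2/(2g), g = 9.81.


Minor loss formula: h_m = K * V^2/(2g).
V^2 = 0.53^2 = 0.2809.
V^2/(2g) = 0.2809 / 19.62 = 0.0143 m.
h_m = 6.32 * 0.0143 = 0.0905 m.

0.0905


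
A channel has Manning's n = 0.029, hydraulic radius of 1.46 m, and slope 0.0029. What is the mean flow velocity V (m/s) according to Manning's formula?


Manning's equation gives V = (1/n) * R^(2/3) * S^(1/2).
First, compute R^(2/3) = 1.46^(2/3) = 1.287.
Next, S^(1/2) = 0.0029^(1/2) = 0.053852.
Then 1/n = 1/0.029 = 34.48.
V = 34.48 * 1.287 * 0.053852 = 2.3898 m/s.

2.3898


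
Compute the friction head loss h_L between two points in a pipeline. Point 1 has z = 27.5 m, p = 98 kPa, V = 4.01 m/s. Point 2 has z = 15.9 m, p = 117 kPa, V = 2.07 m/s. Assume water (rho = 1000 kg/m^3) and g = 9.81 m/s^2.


Total head at each section: H = z + p/(rho*g) + V^2/(2g).
H1 = 27.5 + 98*1000/(1000*9.81) + 4.01^2/(2*9.81)
   = 27.5 + 9.99 + 0.8196
   = 38.309 m.
H2 = 15.9 + 117*1000/(1000*9.81) + 2.07^2/(2*9.81)
   = 15.9 + 11.927 + 0.2184
   = 28.045 m.
h_L = H1 - H2 = 38.309 - 28.045 = 10.264 m.

10.264


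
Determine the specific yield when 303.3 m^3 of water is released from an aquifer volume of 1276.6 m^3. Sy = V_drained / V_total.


Specific yield Sy = Volume drained / Total volume.
Sy = 303.3 / 1276.6
   = 0.2376.

0.2376


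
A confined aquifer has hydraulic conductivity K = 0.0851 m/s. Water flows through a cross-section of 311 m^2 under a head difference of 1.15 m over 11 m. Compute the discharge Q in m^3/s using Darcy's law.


Darcy's law: Q = K * A * i, where i = dh/L.
Hydraulic gradient i = 1.15 / 11 = 0.104545.
Q = 0.0851 * 311 * 0.104545
  = 2.7669 m^3/s.

2.7669


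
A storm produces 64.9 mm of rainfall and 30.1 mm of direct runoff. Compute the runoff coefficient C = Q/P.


The runoff coefficient C = runoff depth / rainfall depth.
C = 30.1 / 64.9
  = 0.4638.

0.4638


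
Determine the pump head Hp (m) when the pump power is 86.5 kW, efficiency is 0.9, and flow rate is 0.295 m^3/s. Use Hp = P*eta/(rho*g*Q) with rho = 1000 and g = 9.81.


Pump head formula: Hp = P * eta / (rho * g * Q).
Numerator: P * eta = 86.5 * 1000 * 0.9 = 77850.0 W.
Denominator: rho * g * Q = 1000 * 9.81 * 0.295 = 2893.95.
Hp = 77850.0 / 2893.95 = 26.9 m.

26.9


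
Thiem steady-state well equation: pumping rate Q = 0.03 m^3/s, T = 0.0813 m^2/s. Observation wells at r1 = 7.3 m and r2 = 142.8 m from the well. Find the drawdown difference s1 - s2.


Thiem equation: s1 - s2 = Q/(2*pi*T) * ln(r2/r1).
ln(r2/r1) = ln(142.8/7.3) = 2.9736.
Q/(2*pi*T) = 0.03 / (2*pi*0.0813) = 0.03 / 0.5108 = 0.0587.
s1 - s2 = 0.0587 * 2.9736 = 0.1746 m.

0.1746


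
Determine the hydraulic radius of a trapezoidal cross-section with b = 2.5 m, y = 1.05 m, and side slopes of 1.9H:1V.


For a trapezoidal section with side slope z:
A = (b + z*y)*y = (2.5 + 1.9*1.05)*1.05 = 4.72 m^2.
P = b + 2*y*sqrt(1 + z^2) = 2.5 + 2*1.05*sqrt(1 + 1.9^2) = 7.009 m.
R = A/P = 4.72 / 7.009 = 0.6734 m.

0.6734


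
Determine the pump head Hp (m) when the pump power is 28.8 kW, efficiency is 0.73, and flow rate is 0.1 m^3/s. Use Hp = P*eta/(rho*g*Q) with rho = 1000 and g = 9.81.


Pump head formula: Hp = P * eta / (rho * g * Q).
Numerator: P * eta = 28.8 * 1000 * 0.73 = 21024.0 W.
Denominator: rho * g * Q = 1000 * 9.81 * 0.1 = 981.0.
Hp = 21024.0 / 981.0 = 21.43 m.

21.43


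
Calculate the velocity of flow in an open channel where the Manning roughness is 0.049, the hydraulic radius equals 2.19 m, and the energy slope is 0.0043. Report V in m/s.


Manning's equation gives V = (1/n) * R^(2/3) * S^(1/2).
First, compute R^(2/3) = 2.19^(2/3) = 1.6864.
Next, S^(1/2) = 0.0043^(1/2) = 0.065574.
Then 1/n = 1/0.049 = 20.41.
V = 20.41 * 1.6864 * 0.065574 = 2.2568 m/s.

2.2568


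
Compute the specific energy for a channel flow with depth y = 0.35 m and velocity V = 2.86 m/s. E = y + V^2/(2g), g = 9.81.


Specific energy E = y + V^2/(2g).
Velocity head = V^2/(2g) = 2.86^2 / (2*9.81) = 8.1796 / 19.62 = 0.4169 m.
E = 0.35 + 0.4169 = 0.7669 m.

0.7669


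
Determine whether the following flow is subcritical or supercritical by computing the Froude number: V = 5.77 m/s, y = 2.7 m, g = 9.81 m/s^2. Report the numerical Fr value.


The Froude number is defined as Fr = V / sqrt(g*y).
g*y = 9.81 * 2.7 = 26.487.
sqrt(g*y) = sqrt(26.487) = 5.1466.
Fr = 5.77 / 5.1466 = 1.1211.
Since Fr > 1, the flow is supercritical.

1.1211


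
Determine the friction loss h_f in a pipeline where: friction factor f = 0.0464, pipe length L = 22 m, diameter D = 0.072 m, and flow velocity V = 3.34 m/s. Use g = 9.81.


Darcy-Weisbach equation: h_f = f * (L/D) * V^2/(2g).
f * L/D = 0.0464 * 22/0.072 = 14.1778.
V^2/(2g) = 3.34^2 / (2*9.81) = 11.1556 / 19.62 = 0.5686 m.
h_f = 14.1778 * 0.5686 = 8.061 m.

8.061


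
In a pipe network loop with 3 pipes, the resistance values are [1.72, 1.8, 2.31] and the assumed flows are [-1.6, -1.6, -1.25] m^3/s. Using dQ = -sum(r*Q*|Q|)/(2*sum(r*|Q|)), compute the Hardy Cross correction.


Numerator terms (r*Q*|Q|): 1.72*-1.6*|-1.6| = -4.4032; 1.8*-1.6*|-1.6| = -4.608; 2.31*-1.25*|-1.25| = -3.6094.
Sum of numerator = -12.6206.
Denominator terms (r*|Q|): 1.72*|-1.6| = 2.752; 1.8*|-1.6| = 2.88; 2.31*|-1.25| = 2.8875.
2 * sum of denominator = 2 * 8.5195 = 17.039.
dQ = --12.6206 / 17.039 = 0.7407 m^3/s.

0.7407


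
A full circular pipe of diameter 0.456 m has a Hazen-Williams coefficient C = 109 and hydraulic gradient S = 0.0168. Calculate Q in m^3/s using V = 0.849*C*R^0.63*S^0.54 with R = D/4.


For a full circular pipe, R = D/4 = 0.456/4 = 0.114 m.
V = 0.849 * 109 * 0.114^0.63 * 0.0168^0.54
  = 0.849 * 109 * 0.254595 * 0.11007
  = 2.5933 m/s.
Pipe area A = pi*D^2/4 = pi*0.456^2/4 = 0.1633 m^2.
Q = A * V = 0.1633 * 2.5933 = 0.4235 m^3/s.

0.4235


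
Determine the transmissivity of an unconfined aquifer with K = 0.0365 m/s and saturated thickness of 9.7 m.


Transmissivity is defined as T = K * h.
T = 0.0365 * 9.7
  = 0.354 m^2/s.

0.354


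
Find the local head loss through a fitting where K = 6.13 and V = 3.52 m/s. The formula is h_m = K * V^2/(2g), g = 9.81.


Minor loss formula: h_m = K * V^2/(2g).
V^2 = 3.52^2 = 12.3904.
V^2/(2g) = 12.3904 / 19.62 = 0.6315 m.
h_m = 6.13 * 0.6315 = 3.8712 m.

3.8712


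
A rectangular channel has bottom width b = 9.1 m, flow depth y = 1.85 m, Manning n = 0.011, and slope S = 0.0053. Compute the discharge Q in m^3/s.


For a rectangular channel, the cross-sectional area A = b * y = 9.1 * 1.85 = 16.84 m^2.
The wetted perimeter P = b + 2y = 9.1 + 2*1.85 = 12.8 m.
Hydraulic radius R = A/P = 16.84/12.8 = 1.3152 m.
Velocity V = (1/n)*R^(2/3)*S^(1/2) = (1/0.011)*1.3152^(2/3)*0.0053^(1/2) = 7.9448 m/s.
Discharge Q = A * V = 16.84 * 7.9448 = 133.75 m^3/s.

133.75


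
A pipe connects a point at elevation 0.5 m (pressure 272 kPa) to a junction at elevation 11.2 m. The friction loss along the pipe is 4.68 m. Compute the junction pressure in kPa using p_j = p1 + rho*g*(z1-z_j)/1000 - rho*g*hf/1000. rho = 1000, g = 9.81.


Junction pressure: p_j = p1 + rho*g*(z1 - z_j)/1000 - rho*g*hf/1000.
Elevation term = 1000*9.81*(0.5 - 11.2)/1000 = -104.967 kPa.
Friction term = 1000*9.81*4.68/1000 = 45.911 kPa.
p_j = 272 + -104.967 - 45.911 = 121.12 kPa.

121.12


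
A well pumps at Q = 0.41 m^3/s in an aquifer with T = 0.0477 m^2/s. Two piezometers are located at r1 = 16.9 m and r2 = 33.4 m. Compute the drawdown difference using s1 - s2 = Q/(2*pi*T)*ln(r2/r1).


Thiem equation: s1 - s2 = Q/(2*pi*T) * ln(r2/r1).
ln(r2/r1) = ln(33.4/16.9) = 0.6812.
Q/(2*pi*T) = 0.41 / (2*pi*0.0477) = 0.41 / 0.2997 = 1.368.
s1 - s2 = 1.368 * 0.6812 = 0.9319 m.

0.9319


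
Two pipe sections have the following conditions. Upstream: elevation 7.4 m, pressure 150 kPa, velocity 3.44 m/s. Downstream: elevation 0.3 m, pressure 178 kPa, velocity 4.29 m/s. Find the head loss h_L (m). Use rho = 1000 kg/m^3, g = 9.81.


Total head at each section: H = z + p/(rho*g) + V^2/(2g).
H1 = 7.4 + 150*1000/(1000*9.81) + 3.44^2/(2*9.81)
   = 7.4 + 15.291 + 0.6031
   = 23.294 m.
H2 = 0.3 + 178*1000/(1000*9.81) + 4.29^2/(2*9.81)
   = 0.3 + 18.145 + 0.938
   = 19.383 m.
h_L = H1 - H2 = 23.294 - 19.383 = 3.911 m.

3.911


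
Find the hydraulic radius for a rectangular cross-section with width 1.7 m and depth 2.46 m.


For a rectangular section:
Flow area A = b * y = 1.7 * 2.46 = 4.18 m^2.
Wetted perimeter P = b + 2y = 1.7 + 2*2.46 = 6.62 m.
Hydraulic radius R = A/P = 4.18 / 6.62 = 0.6317 m.

0.6317


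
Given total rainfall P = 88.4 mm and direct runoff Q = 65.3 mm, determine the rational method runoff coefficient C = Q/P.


The runoff coefficient C = runoff depth / rainfall depth.
C = 65.3 / 88.4
  = 0.7387.

0.7387


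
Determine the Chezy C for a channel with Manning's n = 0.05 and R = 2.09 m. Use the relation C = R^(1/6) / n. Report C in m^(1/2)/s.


The Chezy coefficient relates to Manning's n through C = R^(1/6) / n.
R^(1/6) = 2.09^(1/6) = 1.130727.
C = 1.130727 / 0.05 = 22.61 m^(1/2)/s.

22.61


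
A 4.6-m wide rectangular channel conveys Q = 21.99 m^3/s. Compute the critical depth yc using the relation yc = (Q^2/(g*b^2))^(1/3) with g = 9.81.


Using yc = (Q^2 / (g * b^2))^(1/3):
Q^2 = 21.99^2 = 483.56.
g * b^2 = 9.81 * 4.6^2 = 9.81 * 21.16 = 207.58.
Q^2 / (g*b^2) = 483.56 / 207.58 = 2.3295.
yc = 2.3295^(1/3) = 1.3256 m.

1.3256


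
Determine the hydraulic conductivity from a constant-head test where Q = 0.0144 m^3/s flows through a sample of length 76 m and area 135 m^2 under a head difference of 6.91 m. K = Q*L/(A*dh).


From K = Q*L / (A*dh):
Numerator: Q*L = 0.0144 * 76 = 1.0944.
Denominator: A*dh = 135 * 6.91 = 932.85.
K = 1.0944 / 932.85 = 0.001173 m/s.

0.001173


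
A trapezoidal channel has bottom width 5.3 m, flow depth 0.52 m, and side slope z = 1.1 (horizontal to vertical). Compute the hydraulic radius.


For a trapezoidal section with side slope z:
A = (b + z*y)*y = (5.3 + 1.1*0.52)*0.52 = 3.053 m^2.
P = b + 2*y*sqrt(1 + z^2) = 5.3 + 2*0.52*sqrt(1 + 1.1^2) = 6.846 m.
R = A/P = 3.053 / 6.846 = 0.446 m.

0.446


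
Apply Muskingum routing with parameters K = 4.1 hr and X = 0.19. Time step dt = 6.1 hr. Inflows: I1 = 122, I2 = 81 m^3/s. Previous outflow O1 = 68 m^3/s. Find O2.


Muskingum coefficients:
denom = 2*K*(1-X) + dt = 2*4.1*(1-0.19) + 6.1 = 12.742.
C0 = (dt - 2*K*X)/denom = (6.1 - 2*4.1*0.19)/12.742 = 0.3565.
C1 = (dt + 2*K*X)/denom = (6.1 + 2*4.1*0.19)/12.742 = 0.601.
C2 = (2*K*(1-X) - dt)/denom = 0.0425.
O2 = C0*I2 + C1*I1 + C2*O1
   = 0.3565*81 + 0.601*122 + 0.0425*68
   = 105.09 m^3/s.

105.09


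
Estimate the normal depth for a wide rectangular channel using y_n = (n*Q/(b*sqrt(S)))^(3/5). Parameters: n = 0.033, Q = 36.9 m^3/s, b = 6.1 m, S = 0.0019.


We use the wide-channel approximation y_n = (n*Q/(b*sqrt(S)))^(3/5).
sqrt(S) = sqrt(0.0019) = 0.043589.
Numerator: n*Q = 0.033 * 36.9 = 1.2177.
Denominator: b*sqrt(S) = 6.1 * 0.043589 = 0.265893.
arg = 4.5797.
y_n = 4.5797^(3/5) = 2.4917 m.

2.4917


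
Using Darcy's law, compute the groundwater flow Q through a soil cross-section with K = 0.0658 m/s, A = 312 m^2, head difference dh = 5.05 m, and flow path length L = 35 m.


Darcy's law: Q = K * A * i, where i = dh/L.
Hydraulic gradient i = 5.05 / 35 = 0.144286.
Q = 0.0658 * 312 * 0.144286
  = 2.9621 m^3/s.

2.9621


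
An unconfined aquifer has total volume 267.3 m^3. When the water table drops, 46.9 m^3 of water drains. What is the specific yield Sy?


Specific yield Sy = Volume drained / Total volume.
Sy = 46.9 / 267.3
   = 0.1755.

0.1755


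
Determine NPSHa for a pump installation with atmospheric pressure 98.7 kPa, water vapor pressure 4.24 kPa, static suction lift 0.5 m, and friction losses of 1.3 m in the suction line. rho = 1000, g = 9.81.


NPSHa = p_atm/(rho*g) - z_s - hf_s - p_vap/(rho*g).
p_atm/(rho*g) = 98.7*1000 / (1000*9.81) = 10.061 m.
p_vap/(rho*g) = 4.24*1000 / (1000*9.81) = 0.432 m.
NPSHa = 10.061 - 0.5 - 1.3 - 0.432
      = 7.83 m.

7.83


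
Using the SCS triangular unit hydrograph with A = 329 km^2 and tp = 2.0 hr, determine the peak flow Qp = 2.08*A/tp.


SCS formula: Qp = 2.08 * A / tp.
Qp = 2.08 * 329 / 2.0
   = 684.32 / 2.0
   = 342.16 m^3/s per cm.

342.16


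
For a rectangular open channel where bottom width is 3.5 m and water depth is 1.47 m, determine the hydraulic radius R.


For a rectangular section:
Flow area A = b * y = 3.5 * 1.47 = 5.14 m^2.
Wetted perimeter P = b + 2y = 3.5 + 2*1.47 = 6.44 m.
Hydraulic radius R = A/P = 5.14 / 6.44 = 0.7989 m.

0.7989


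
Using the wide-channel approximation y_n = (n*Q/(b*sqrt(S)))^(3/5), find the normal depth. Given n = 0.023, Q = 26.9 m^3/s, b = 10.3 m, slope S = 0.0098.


We use the wide-channel approximation y_n = (n*Q/(b*sqrt(S)))^(3/5).
sqrt(S) = sqrt(0.0098) = 0.098995.
Numerator: n*Q = 0.023 * 26.9 = 0.6187.
Denominator: b*sqrt(S) = 10.3 * 0.098995 = 1.019648.
arg = 0.6068.
y_n = 0.6068^(3/5) = 0.741 m.

0.741


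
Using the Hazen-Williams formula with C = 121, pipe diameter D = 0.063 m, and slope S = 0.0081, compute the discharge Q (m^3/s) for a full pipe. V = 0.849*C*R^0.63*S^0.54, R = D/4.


For a full circular pipe, R = D/4 = 0.063/4 = 0.0158 m.
V = 0.849 * 121 * 0.0158^0.63 * 0.0081^0.54
  = 0.849 * 121 * 0.073162 * 0.07423
  = 0.5579 m/s.
Pipe area A = pi*D^2/4 = pi*0.063^2/4 = 0.0031 m^2.
Q = A * V = 0.0031 * 0.5579 = 0.0017 m^3/s.

0.0017


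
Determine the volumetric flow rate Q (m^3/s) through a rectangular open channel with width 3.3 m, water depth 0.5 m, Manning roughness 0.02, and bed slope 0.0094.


For a rectangular channel, the cross-sectional area A = b * y = 3.3 * 0.5 = 1.65 m^2.
The wetted perimeter P = b + 2y = 3.3 + 2*0.5 = 4.3 m.
Hydraulic radius R = A/P = 1.65/4.3 = 0.3837 m.
Velocity V = (1/n)*R^(2/3)*S^(1/2) = (1/0.02)*0.3837^(2/3)*0.0094^(1/2) = 2.5598 m/s.
Discharge Q = A * V = 1.65 * 2.5598 = 4.224 m^3/s.

4.224


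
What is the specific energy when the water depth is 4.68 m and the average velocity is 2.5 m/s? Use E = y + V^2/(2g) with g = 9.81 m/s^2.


Specific energy E = y + V^2/(2g).
Velocity head = V^2/(2g) = 2.5^2 / (2*9.81) = 6.25 / 19.62 = 0.3186 m.
E = 4.68 + 0.3186 = 4.9986 m.

4.9986


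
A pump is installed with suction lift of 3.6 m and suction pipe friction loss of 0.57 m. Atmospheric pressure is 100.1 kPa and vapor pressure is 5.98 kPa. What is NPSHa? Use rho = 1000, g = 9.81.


NPSHa = p_atm/(rho*g) - z_s - hf_s - p_vap/(rho*g).
p_atm/(rho*g) = 100.1*1000 / (1000*9.81) = 10.204 m.
p_vap/(rho*g) = 5.98*1000 / (1000*9.81) = 0.61 m.
NPSHa = 10.204 - 3.6 - 0.57 - 0.61
      = 5.42 m.

5.42


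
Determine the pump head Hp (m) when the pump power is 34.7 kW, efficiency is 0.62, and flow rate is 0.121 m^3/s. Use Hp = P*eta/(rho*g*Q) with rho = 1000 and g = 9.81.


Pump head formula: Hp = P * eta / (rho * g * Q).
Numerator: P * eta = 34.7 * 1000 * 0.62 = 21514.0 W.
Denominator: rho * g * Q = 1000 * 9.81 * 0.121 = 1187.01.
Hp = 21514.0 / 1187.01 = 18.12 m.

18.12


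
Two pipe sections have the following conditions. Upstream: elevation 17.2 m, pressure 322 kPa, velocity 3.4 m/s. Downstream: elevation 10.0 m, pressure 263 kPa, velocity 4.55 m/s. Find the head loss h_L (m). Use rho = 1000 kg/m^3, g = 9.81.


Total head at each section: H = z + p/(rho*g) + V^2/(2g).
H1 = 17.2 + 322*1000/(1000*9.81) + 3.4^2/(2*9.81)
   = 17.2 + 32.824 + 0.5892
   = 50.613 m.
H2 = 10.0 + 263*1000/(1000*9.81) + 4.55^2/(2*9.81)
   = 10.0 + 26.809 + 1.0552
   = 37.865 m.
h_L = H1 - H2 = 50.613 - 37.865 = 12.748 m.

12.748


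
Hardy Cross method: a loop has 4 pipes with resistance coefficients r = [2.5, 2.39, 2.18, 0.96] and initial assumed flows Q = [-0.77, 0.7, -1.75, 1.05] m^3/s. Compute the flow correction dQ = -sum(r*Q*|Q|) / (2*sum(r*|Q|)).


Numerator terms (r*Q*|Q|): 2.5*-0.77*|-0.77| = -1.4823; 2.39*0.7*|0.7| = 1.1711; 2.18*-1.75*|-1.75| = -6.6763; 0.96*1.05*|1.05| = 1.0584.
Sum of numerator = -5.929.
Denominator terms (r*|Q|): 2.5*|-0.77| = 1.925; 2.39*|0.7| = 1.673; 2.18*|-1.75| = 3.815; 0.96*|1.05| = 1.008.
2 * sum of denominator = 2 * 8.421 = 16.842.
dQ = --5.929 / 16.842 = 0.352 m^3/s.

0.352


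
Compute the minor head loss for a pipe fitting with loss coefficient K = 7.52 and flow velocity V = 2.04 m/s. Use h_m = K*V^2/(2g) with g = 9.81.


Minor loss formula: h_m = K * V^2/(2g).
V^2 = 2.04^2 = 4.1616.
V^2/(2g) = 4.1616 / 19.62 = 0.2121 m.
h_m = 7.52 * 0.2121 = 1.5951 m.

1.5951


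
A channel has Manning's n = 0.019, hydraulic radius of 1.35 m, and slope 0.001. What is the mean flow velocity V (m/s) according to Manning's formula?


Manning's equation gives V = (1/n) * R^(2/3) * S^(1/2).
First, compute R^(2/3) = 1.35^(2/3) = 1.2215.
Next, S^(1/2) = 0.001^(1/2) = 0.031623.
Then 1/n = 1/0.019 = 52.63.
V = 52.63 * 1.2215 * 0.031623 = 2.033 m/s.

2.033


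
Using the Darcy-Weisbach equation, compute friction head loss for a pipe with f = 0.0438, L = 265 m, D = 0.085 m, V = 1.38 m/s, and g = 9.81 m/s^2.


Darcy-Weisbach equation: h_f = f * (L/D) * V^2/(2g).
f * L/D = 0.0438 * 265/0.085 = 136.5529.
V^2/(2g) = 1.38^2 / (2*9.81) = 1.9044 / 19.62 = 0.0971 m.
h_f = 136.5529 * 0.0971 = 13.254 m.

13.254


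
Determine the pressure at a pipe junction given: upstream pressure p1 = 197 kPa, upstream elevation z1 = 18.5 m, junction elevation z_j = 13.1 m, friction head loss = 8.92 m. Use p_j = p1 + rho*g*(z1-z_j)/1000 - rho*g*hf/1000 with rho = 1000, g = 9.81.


Junction pressure: p_j = p1 + rho*g*(z1 - z_j)/1000 - rho*g*hf/1000.
Elevation term = 1000*9.81*(18.5 - 13.1)/1000 = 52.974 kPa.
Friction term = 1000*9.81*8.92/1000 = 87.505 kPa.
p_j = 197 + 52.974 - 87.505 = 162.47 kPa.

162.47


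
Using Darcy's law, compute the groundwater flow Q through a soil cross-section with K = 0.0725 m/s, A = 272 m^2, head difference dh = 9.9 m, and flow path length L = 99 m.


Darcy's law: Q = K * A * i, where i = dh/L.
Hydraulic gradient i = 9.9 / 99 = 0.1.
Q = 0.0725 * 272 * 0.1
  = 1.972 m^3/s.

1.972


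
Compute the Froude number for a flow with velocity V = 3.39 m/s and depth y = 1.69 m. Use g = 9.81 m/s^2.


The Froude number is defined as Fr = V / sqrt(g*y).
g*y = 9.81 * 1.69 = 16.5789.
sqrt(g*y) = sqrt(16.5789) = 4.0717.
Fr = 3.39 / 4.0717 = 0.8326.

0.8326


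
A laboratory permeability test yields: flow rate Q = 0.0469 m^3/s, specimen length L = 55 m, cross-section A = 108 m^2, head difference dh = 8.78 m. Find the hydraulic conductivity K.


From K = Q*L / (A*dh):
Numerator: Q*L = 0.0469 * 55 = 2.5795.
Denominator: A*dh = 108 * 8.78 = 948.24.
K = 2.5795 / 948.24 = 0.00272 m/s.

0.00272


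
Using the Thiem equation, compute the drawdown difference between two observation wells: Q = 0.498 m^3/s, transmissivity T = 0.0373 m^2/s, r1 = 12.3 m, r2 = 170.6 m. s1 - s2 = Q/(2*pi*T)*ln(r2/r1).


Thiem equation: s1 - s2 = Q/(2*pi*T) * ln(r2/r1).
ln(r2/r1) = ln(170.6/12.3) = 2.6297.
Q/(2*pi*T) = 0.498 / (2*pi*0.0373) = 0.498 / 0.2344 = 2.1249.
s1 - s2 = 2.1249 * 2.6297 = 5.5879 m.

5.5879


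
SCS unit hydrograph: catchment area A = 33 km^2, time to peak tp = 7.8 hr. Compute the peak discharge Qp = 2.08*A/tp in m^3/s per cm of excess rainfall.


SCS formula: Qp = 2.08 * A / tp.
Qp = 2.08 * 33 / 7.8
   = 68.64 / 7.8
   = 8.8 m^3/s per cm.

8.8
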